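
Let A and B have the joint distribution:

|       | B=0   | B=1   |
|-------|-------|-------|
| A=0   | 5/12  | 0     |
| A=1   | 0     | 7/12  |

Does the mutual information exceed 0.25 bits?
Marginal P(A) (row sums):
  P(A=0) = 5/12 + 0 = 5/12
  P(A=1) = 0 + 7/12 = 7/12
Marginal P(B) (column sums):
  P(B=0) = 5/12 + 0 = 5/12
  P(B=1) = 0 + 7/12 = 7/12

H(A) = -[(5/12)·log₂(5/12) + (7/12)·log₂(7/12)]
  = 0.5263 + 0.4536
  = 0.9799 bits
H(B) = -[(5/12)·log₂(5/12) + (7/12)·log₂(7/12)]
  = 0.5263 + 0.4536
  = 0.9799 bits
H(A,B) = -[(5/12)·log₂(5/12) + (7/12)·log₂(7/12)]
  = 0.5263 + 0.4536
  = 0.9799 bits

I(A;B) = H(A) + H(B) - H(A,B)
  = 0.9799 + 0.9799 - 0.9799
  = 0.9799 bits

Yes. I(A;B) = 0.9799 bits, which is > 0.25 bits.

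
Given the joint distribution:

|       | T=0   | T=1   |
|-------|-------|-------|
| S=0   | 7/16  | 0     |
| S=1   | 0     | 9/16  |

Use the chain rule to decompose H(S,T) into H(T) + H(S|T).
By the chain rule: H(S,T) = H(T) + H(S|T)

Marginal P(T) (column sums):
  P(T=0) = 7/16 + 0 = 7/16
  P(T=1) = 0 + 9/16 = 9/16
H(T) = -[(7/16)·log₂(7/16) + (9/16)·log₂(9/16)]
  = 0.5218 + 0.4669
  = 0.9887 bits
H(S|T) = -Σ P(S,T)·log₂ P(S|T), where P(S|T) = P(S,T) / P(T)
  (cells with P(S,T) = 0 contribute 0)
  (S=0,T=0): P(S|T) = (7/16)/(7/16) = 1;  -(7/16)·log₂(1) = 0.0000
  (S=1,T=1): P(S|T) = (9/16)/(9/16) = 1;  -(9/16)·log₂(1) = 0.0000
H(S|T) = 0.0000 + 0.0000
  = 0.0000 bits

H(S,T) = H(T) + H(S|T) = 0.9887 + 0.0000 = 0.9887 bits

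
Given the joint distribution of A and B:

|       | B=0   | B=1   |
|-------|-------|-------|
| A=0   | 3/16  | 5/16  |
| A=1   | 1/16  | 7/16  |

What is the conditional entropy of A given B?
Marginal P(B) (column sums):
  P(B=0) = 3/16 + 1/16 = 1/4
  P(B=1) = 5/16 + 7/16 = 3/4

H(A|B) = -Σ P(A,B)·log₂ P(A|B), where P(A|B) = P(A,B) / P(B)
  (A=0,B=0): P(A|B) = (3/16)/(1/4) = 3/4;  -(3/16)·log₂(3/4) = 0.0778
  (A=0,B=1): P(A|B) = (5/16)/(3/4) = 5/12;  -(5/16)·log₂(5/12) = 0.3947
  (A=1,B=0): P(A|B) = (1/16)/(1/4) = 1/4;  -(1/16)·log₂(1/4) = 0.1250
  (A=1,B=1): P(A|B) = (7/16)/(3/4) = 7/12;  -(7/16)·log₂(7/12) = 0.3402
H(A|B) = 0.0778 + 0.3947 + 0.1250 + 0.3402
  = 0.9377 bits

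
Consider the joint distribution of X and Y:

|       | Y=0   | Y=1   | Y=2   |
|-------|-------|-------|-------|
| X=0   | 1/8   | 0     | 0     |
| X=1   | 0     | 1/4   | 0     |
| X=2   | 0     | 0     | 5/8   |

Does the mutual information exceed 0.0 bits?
Marginal P(X) (row sums):
  P(X=0) = 1/8 + 0 + 0 = 1/8
  P(X=1) = 0 + 1/4 + 0 = 1/4
  P(X=2) = 0 + 0 + 5/8 = 5/8
Marginal P(Y) (column sums):
  P(Y=0) = 1/8 + 0 + 0 = 1/8
  P(Y=1) = 0 + 1/4 + 0 = 1/4
  P(Y=2) = 0 + 0 + 5/8 = 5/8

H(X) = -[(1/8)·log₂(1/8) + (1/4)·log₂(1/4) + (5/8)·log₂(5/8)]
  = 0.3750 + 0.5000 + 0.4238
  = 1.2988 bits
H(Y) = -[(1/8)·log₂(1/8) + (1/4)·log₂(1/4) + (5/8)·log₂(5/8)]
  = 0.3750 + 0.5000 + 0.4238
  = 1.2988 bits
H(X,Y) = -[(1/8)·log₂(1/8) + (1/4)·log₂(1/4) + (5/8)·log₂(5/8)]
  = 0.3750 + 0.5000 + 0.4238
  = 1.2988 bits

I(X;Y) = H(X) + H(Y) - H(X,Y)
  = 1.2988 + 1.2988 - 1.2988
  = 1.2988 bits

Yes. I(X;Y) = 1.2988 bits, which is > 0.0 bits.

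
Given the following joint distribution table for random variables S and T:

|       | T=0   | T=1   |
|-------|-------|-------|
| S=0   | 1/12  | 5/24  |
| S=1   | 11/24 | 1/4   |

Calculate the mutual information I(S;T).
Marginal P(S) (row sums):
  P(S=0) = 1/12 + 5/24 = 7/24
  P(S=1) = 11/24 + 1/4 = 17/24
Marginal P(T) (column sums):
  P(T=0) = 1/12 + 11/24 = 13/24
  P(T=1) = 5/24 + 1/4 = 11/24

H(S) = -[(7/24)·log₂(7/24) + (17/24)·log₂(17/24)]
  = 0.5185 + 0.3524
  = 0.8709 bits
H(T) = -[(13/24)·log₂(13/24) + (11/24)·log₂(11/24)]
  = 0.4791 + 0.5159
  = 0.9950 bits
H(S,T) = -[(1/12)·log₂(1/12) + (5/24)·log₂(5/24) + (11/24)·log₂(11/24) + (1/4)·log₂(1/4)]
  = 0.2987 + 0.4715 + 0.5159 + 0.5000
  = 1.7861 bits

I(S;T) = H(S) + H(T) - H(S,T)
  = 0.8709 + 0.9950 - 1.7861
  = 0.0798 bits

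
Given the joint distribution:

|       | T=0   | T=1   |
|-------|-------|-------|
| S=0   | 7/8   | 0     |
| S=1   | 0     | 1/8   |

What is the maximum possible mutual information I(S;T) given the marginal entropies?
The upper bound on mutual information is I(S;T) ≤ min(H(S), H(T)).

Marginal P(S) (row sums):
  P(S=0) = 7/8 + 0 = 7/8
  P(S=1) = 0 + 1/8 = 1/8
Marginal P(T) (column sums):
  P(T=0) = 7/8 + 0 = 7/8
  P(T=1) = 0 + 1/8 = 1/8

H(S) = -[(7/8)·log₂(7/8) + (1/8)·log₂(1/8)]
  = 0.1686 + 0.3750
  = 0.5436 bits
H(T) = -[(7/8)·log₂(7/8) + (1/8)·log₂(1/8)]
  = 0.1686 + 0.3750
  = 0.5436 bits

Maximum possible I(S;T) = min(0.5436, 0.5436) = 0.5436 bits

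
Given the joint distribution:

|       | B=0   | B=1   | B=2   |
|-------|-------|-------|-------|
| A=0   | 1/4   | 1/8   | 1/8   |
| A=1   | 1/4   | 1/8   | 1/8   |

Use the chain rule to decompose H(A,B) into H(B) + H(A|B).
By the chain rule: H(A,B) = H(B) + H(A|B)

Marginal P(B) (column sums):
  P(B=0) = 1/4 + 1/4 = 1/2
  P(B=1) = 1/8 + 1/8 = 1/4
  P(B=2) = 1/8 + 1/8 = 1/4
H(B) = -[(1/2)·log₂(1/2) + (1/4)·log₂(1/4) + (1/4)·log₂(1/4)]
  = 0.5000 + 0.5000 + 0.5000
  = 1.5000 bits
H(A|B) = -Σ P(A,B)·log₂ P(A|B), where P(A|B) = P(A,B) / P(B)
  (A=0,B=0): P(A|B) = (1/4)/(1/2) = 1/2;  -(1/4)·log₂(1/2) = 0.2500
  (A=0,B=1): P(A|B) = (1/8)/(1/4) = 1/2;  -(1/8)·log₂(1/2) = 0.1250
  (A=0,B=2): P(A|B) = (1/8)/(1/4) = 1/2;  -(1/8)·log₂(1/2) = 0.1250
  (A=1,B=0): P(A|B) = (1/4)/(1/2) = 1/2;  -(1/4)·log₂(1/2) = 0.2500
  (A=1,B=1): P(A|B) = (1/8)/(1/4) = 1/2;  -(1/8)·log₂(1/2) = 0.1250
  (A=1,B=2): P(A|B) = (1/8)/(1/4) = 1/2;  -(1/8)·log₂(1/2) = 0.1250
H(A|B) = 0.2500 + 0.1250 + 0.1250 + 0.2500 + 0.1250 + 0.1250
  = 1.0000 bits

H(A,B) = H(B) + H(A|B) = 1.5000 + 1.0000 = 2.5000 bits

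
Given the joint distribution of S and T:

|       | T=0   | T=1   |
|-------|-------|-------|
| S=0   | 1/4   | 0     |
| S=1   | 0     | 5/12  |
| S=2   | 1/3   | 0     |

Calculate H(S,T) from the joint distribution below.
H(S,T) = -Σ P(S,T) log₂ P(S,T), summed over the non-zero cells:
H(S,T) = -[(1/4)·log₂(1/4) + (5/12)·log₂(5/12) + (1/3)·log₂(1/3)]
  = 0.5000 + 0.5263 + 0.5283
  = 1.5546 bits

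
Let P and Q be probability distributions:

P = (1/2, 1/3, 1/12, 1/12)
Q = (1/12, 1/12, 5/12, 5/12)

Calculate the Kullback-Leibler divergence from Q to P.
D(P||Q) = Σ P(i) log₂(P(i)/Q(i))
  i=0: (1/2) × log₂((1/2)/(1/12)) = (1/2) × log₂(6) = 1.2925
  i=1: (1/3) × log₂((1/3)/(1/12)) = (1/3) × log₂(4) = 0.6667
  i=2: (1/12) × log₂((1/12)/(5/12)) = (1/12) × log₂(1/5) = -0.1935
  i=3: (1/12) × log₂((1/12)/(5/12)) = (1/12) × log₂(1/5) = -0.1935
D(P||Q) = 1.2925 + 0.6667 - 0.1935 - 0.1935
  = 1.5722 bits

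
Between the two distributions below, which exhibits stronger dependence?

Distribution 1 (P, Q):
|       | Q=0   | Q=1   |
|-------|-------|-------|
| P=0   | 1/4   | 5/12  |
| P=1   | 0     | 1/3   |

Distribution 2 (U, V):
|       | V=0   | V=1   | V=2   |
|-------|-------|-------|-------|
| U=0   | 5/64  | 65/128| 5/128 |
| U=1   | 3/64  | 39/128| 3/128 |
Distribution 1 (P, Q):
Marginal P(P) (row sums):
  P(P=0) = 1/4 + 5/12 = 2/3
  P(P=1) = 0 + 1/3 = 1/3
Marginal P(Q) (column sums):
  P(Q=0) = 1/4 + 0 = 1/4
  P(Q=1) = 5/12 + 1/3 = 3/4

H(P) = -[(2/3)·log₂(2/3) + (1/3)·log₂(1/3)]
  = 0.3900 + 0.5283
  = 0.9183 bits
H(Q) = -[(1/4)·log₂(1/4) + (3/4)·log₂(3/4)]
  = 0.5000 + 0.3113
  = 0.8113 bits
H(P,Q) = -[(1/4)·log₂(1/4) + (5/12)·log₂(5/12) + (1/3)·log₂(1/3)]
  = 0.5000 + 0.5263 + 0.5283
  = 1.5546 bits

I(P;Q) = H(P) + H(Q) - H(P,Q)
  = 0.9183 + 0.8113 - 1.5546
  = 0.1750 bits

Distribution 2 (U, V):
Marginal P(U) (row sums):
  P(U=0) = 5/64 + 65/128 + 5/128 = 5/8
  P(U=1) = 3/64 + 39/128 + 3/128 = 3/8
Marginal P(V) (column sums):
  P(V=0) = 5/64 + 3/64 = 1/8
  P(V=1) = 65/128 + 39/128 = 13/16
  P(V=2) = 5/128 + 3/128 = 1/16

H(U) = -[(5/8)·log₂(5/8) + (3/8)·log₂(3/8)]
  = 0.4238 + 0.5306
  = 0.9544 bits
H(V) = -[(1/8)·log₂(1/8) + (13/16)·log₂(13/16) + (1/16)·log₂(1/16)]
  = 0.3750 + 0.2434 + 0.2500
  = 0.8684 bits
H(U,V) = -[(5/64)·log₂(5/64) + (65/128)·log₂(65/128) + (5/128)·log₂(5/128) + (3/64)·log₂(3/64) + (39/128)·log₂(39/128) + (3/128)·log₂(3/128)]
  = 0.2873 + 0.4965 + 0.1827 + 0.2070 + 0.5224 + 0.1269
  = 1.8228 bits

I(U;V) = H(U) + H(V) - H(U,V)
  = 0.9544 + 0.8684 - 1.8228
  = 0.0000 bits

I(P;Q) = 0.1750 bits > I(U;V) = 0.0000 bits, so (P, Q) has the higher mutual information (stronger dependence).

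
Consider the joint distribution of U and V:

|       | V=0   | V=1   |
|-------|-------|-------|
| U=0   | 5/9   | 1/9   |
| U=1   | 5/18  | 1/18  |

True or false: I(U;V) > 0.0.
Marginal P(U) (row sums):
  P(U=0) = 5/9 + 1/9 = 2/3
  P(U=1) = 5/18 + 1/18 = 1/3
Marginal P(V) (column sums):
  P(V=0) = 5/9 + 5/18 = 5/6
  P(V=1) = 1/9 + 1/18 = 1/6

H(U) = -[(2/3)·log₂(2/3) + (1/3)·log₂(1/3)]
  = 0.3900 + 0.5283
  = 0.9183 bits
H(V) = -[(5/6)·log₂(5/6) + (1/6)·log₂(1/6)]
  = 0.2192 + 0.4308
  = 0.6500 bits
H(U,V) = -[(5/9)·log₂(5/9) + (1/9)·log₂(1/9) + (5/18)·log₂(5/18) + (1/18)·log₂(1/18)]
  = 0.4711 + 0.3522 + 0.5133 + 0.2317
  = 1.5683 bits

I(U;V) = H(U) + H(V) - H(U,V)
  = 0.9183 + 0.6500 - 1.5683
  = 0.0000 bits

False. I(U;V) = 0.0000 bits, which is ≤ 0.0 bits.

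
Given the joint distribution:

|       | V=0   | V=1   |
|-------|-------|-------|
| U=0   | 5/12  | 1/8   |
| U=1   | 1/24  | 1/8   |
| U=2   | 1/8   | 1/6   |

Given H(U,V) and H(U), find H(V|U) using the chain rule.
From the chain rule: H(U,V) = H(U) + H(V|U)
Therefore: H(V|U) = H(U,V) - H(U)

H(U,V) = -[(5/12)·log₂(5/12) + (1/8)·log₂(1/8) + (1/24)·log₂(1/24) + (1/8)·log₂(1/8) + (1/8)·log₂(1/8) + (1/6)·log₂(1/6)]
  = 0.5263 + 0.3750 + 0.1910 + 0.3750 + 0.3750 + 0.4308
  = 2.2731 bits
Marginal P(U) (row sums):
  P(U=0) = 5/12 + 1/8 = 13/24
  P(U=1) = 1/24 + 1/8 = 1/6
  P(U=2) = 1/8 + 1/6 = 7/24
H(U) = -[(13/24)·log₂(13/24) + (1/6)·log₂(1/6) + (7/24)·log₂(7/24)]
  = 0.4791 + 0.4308 + 0.5185
  = 1.4284 bits

H(V|U) = 2.2731 - 1.4284 = 0.8447 bits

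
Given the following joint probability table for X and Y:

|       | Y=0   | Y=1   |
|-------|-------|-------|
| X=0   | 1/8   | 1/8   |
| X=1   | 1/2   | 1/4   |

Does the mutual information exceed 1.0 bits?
Marginal P(X) (row sums):
  P(X=0) = 1/8 + 1/8 = 1/4
  P(X=1) = 1/2 + 1/4 = 3/4
Marginal P(Y) (column sums):
  P(Y=0) = 1/8 + 1/2 = 5/8
  P(Y=1) = 1/8 + 1/4 = 3/8

H(X) = -[(1/4)·log₂(1/4) + (3/4)·log₂(3/4)]
  = 0.5000 + 0.3113
  = 0.8113 bits
H(Y) = -[(5/8)·log₂(5/8) + (3/8)·log₂(3/8)]
  = 0.4238 + 0.5306
  = 0.9544 bits
H(X,Y) = -[(1/8)·log₂(1/8) + (1/8)·log₂(1/8) + (1/2)·log₂(1/2) + (1/4)·log₂(1/4)]
  = 0.3750 + 0.3750 + 0.5000 + 0.5000
  = 1.7500 bits

I(X;Y) = H(X) + H(Y) - H(X,Y)
  = 0.8113 + 0.9544 - 1.7500
  = 0.0157 bits

No. I(X;Y) = 0.0157 bits, which is ≤ 1.0 bits.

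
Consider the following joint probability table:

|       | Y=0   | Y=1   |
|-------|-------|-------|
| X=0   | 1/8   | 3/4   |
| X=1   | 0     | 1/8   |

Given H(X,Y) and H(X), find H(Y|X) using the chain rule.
From the chain rule: H(X,Y) = H(X) + H(Y|X)
Therefore: H(Y|X) = H(X,Y) - H(X)

H(X,Y) = -[(1/8)·log₂(1/8) + (3/4)·log₂(3/4) + (1/8)·log₂(1/8)]
  = 0.3750 + 0.3113 + 0.3750
  = 1.0613 bits
Marginal P(X) (row sums):
  P(X=0) = 1/8 + 3/4 = 7/8
  P(X=1) = 0 + 1/8 = 1/8
H(X) = -[(7/8)·log₂(7/8) + (1/8)·log₂(1/8)]
  = 0.1686 + 0.3750
  = 0.5436 bits

H(Y|X) = 1.0613 - 0.5436 = 0.5177 bits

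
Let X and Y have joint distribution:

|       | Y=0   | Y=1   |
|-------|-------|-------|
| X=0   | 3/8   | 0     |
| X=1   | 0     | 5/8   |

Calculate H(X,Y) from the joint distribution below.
H(X,Y) = -Σ P(X,Y) log₂ P(X,Y), summed over the non-zero cells:
H(X,Y) = -[(3/8)·log₂(3/8) + (5/8)·log₂(5/8)]
  = 0.5306 + 0.4238
  = 0.9544 bits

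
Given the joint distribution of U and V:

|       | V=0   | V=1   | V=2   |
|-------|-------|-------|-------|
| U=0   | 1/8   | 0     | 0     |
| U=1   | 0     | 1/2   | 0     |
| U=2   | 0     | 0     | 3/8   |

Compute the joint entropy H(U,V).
H(U,V) = -Σ P(U,V) log₂ P(U,V), summed over the non-zero cells:
H(U,V) = -[(1/8)·log₂(1/8) + (1/2)·log₂(1/2) + (3/8)·log₂(3/8)]
  = 0.3750 + 0.5000 + 0.5306
  = 1.4056 bits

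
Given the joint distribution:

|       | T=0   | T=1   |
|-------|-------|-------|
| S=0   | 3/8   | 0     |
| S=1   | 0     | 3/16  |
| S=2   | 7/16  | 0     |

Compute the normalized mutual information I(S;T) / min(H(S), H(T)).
Marginal P(S) (row sums):
  P(S=0) = 3/8 + 0 = 3/8
  P(S=1) = 0 + 3/16 = 3/16
  P(S=2) = 7/16 + 0 = 7/16
Marginal P(T) (column sums):
  P(T=0) = 3/8 + 0 + 7/16 = 13/16
  P(T=1) = 0 + 3/16 + 0 = 3/16

H(S) = -[(3/8)·log₂(3/8) + (3/16)·log₂(3/16) + (7/16)·log₂(7/16)]
  = 0.5306 + 0.4528 + 0.5218
  = 1.5052 bits
H(T) = -[(13/16)·log₂(13/16) + (3/16)·log₂(3/16)]
  = 0.2434 + 0.4528
  = 0.6962 bits
H(S,T) = -[(3/8)·log₂(3/8) + (3/16)·log₂(3/16) + (7/16)·log₂(7/16)]
  = 0.5306 + 0.4528 + 0.5218
  = 1.5052 bits

I(S;T) = H(S) + H(T) - H(S,T)
  = 1.5052 + 0.6962 - 1.5052
  = 0.6962 bits

min(H(S), H(T)) = min(1.5052, 0.6962) = 0.6962 bits
Normalized MI = 0.6962 / 0.6962 = 1.0000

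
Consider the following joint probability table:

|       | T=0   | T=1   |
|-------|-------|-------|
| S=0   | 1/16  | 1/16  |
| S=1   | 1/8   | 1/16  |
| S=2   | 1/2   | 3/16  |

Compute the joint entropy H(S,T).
H(S,T) = -Σ P(S,T) log₂ P(S,T), summed over the non-zero cells:
H(S,T) = -[(1/16)·log₂(1/16) + (1/16)·log₂(1/16) + (1/8)·log₂(1/8) + (1/16)·log₂(1/16) + (1/2)·log₂(1/2) + (3/16)·log₂(3/16)]
  = 0.2500 + 0.2500 + 0.3750 + 0.2500 + 0.5000 + 0.4528
  = 2.0778 bits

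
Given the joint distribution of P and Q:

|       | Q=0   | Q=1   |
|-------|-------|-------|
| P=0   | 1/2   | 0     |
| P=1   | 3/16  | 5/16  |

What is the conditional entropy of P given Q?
Marginal P(Q) (column sums):
  P(Q=0) = 1/2 + 3/16 = 11/16
  P(Q=1) = 0 + 5/16 = 5/16

H(P|Q) = -Σ P(P,Q)·log₂ P(P|Q), where P(P|Q) = P(P,Q) / P(Q)
  (cells with P(P,Q) = 0 contribute 0)
  (P=0,Q=0): P(P|Q) = (1/2)/(11/16) = 8/11;  -(1/2)·log₂(8/11) = 0.2297
  (P=1,Q=0): P(P|Q) = (3/16)/(11/16) = 3/11;  -(3/16)·log₂(3/11) = 0.3515
  (P=1,Q=1): P(P|Q) = (5/16)/(5/16) = 1;  -(5/16)·log₂(1) = 0.0000
H(P|Q) = 0.2297 + 0.3515 + 0.0000
  = 0.5812 bits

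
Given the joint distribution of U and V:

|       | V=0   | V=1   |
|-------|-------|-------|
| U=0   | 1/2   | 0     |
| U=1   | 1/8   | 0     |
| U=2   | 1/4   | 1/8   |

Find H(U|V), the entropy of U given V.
Marginal P(V) (column sums):
  P(V=0) = 1/2 + 1/8 + 1/4 = 7/8
  P(V=1) = 0 + 0 + 1/8 = 1/8

H(U|V) = -Σ P(U,V)·log₂ P(U|V), where P(U|V) = P(U,V) / P(V)
  (cells with P(U,V) = 0 contribute 0)
  (U=0,V=0): P(U|V) = (1/2)/(7/8) = 4/7;  -(1/2)·log₂(4/7) = 0.4037
  (U=1,V=0): P(U|V) = (1/8)/(7/8) = 1/7;  -(1/8)·log₂(1/7) = 0.3509
  (U=2,V=0): P(U|V) = (1/4)/(7/8) = 2/7;  -(1/4)·log₂(2/7) = 0.4518
  (U=2,V=1): P(U|V) = (1/8)/(1/8) = 1;  -(1/8)·log₂(1) = 0.0000
H(U|V) = 0.4037 + 0.3509 + 0.4518 + 0.0000
  = 1.2064 bits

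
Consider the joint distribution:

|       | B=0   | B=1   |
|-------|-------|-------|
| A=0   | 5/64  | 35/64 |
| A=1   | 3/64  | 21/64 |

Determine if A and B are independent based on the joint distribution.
Marginal P(A) (row sums):
  P(A=0) = 5/64 + 35/64 = 5/8
  P(A=1) = 3/64 + 21/64 = 3/8
Marginal P(B) (column sums):
  P(B=0) = 5/64 + 3/64 = 1/8
  P(B=1) = 35/64 + 21/64 = 7/8

A and B are independent iff P(A=i,B=j) = P(A=i)·P(B=j) for every cell.
  P(A=0)·P(B=0) = 5/8 × 1/8 = 5/64 = P(A=0,B=0) ✓
  P(A=0)·P(B=1) = 5/8 × 7/8 = 35/64 = P(A=0,B=1) ✓
  P(A=1)·P(B=0) = 3/8 × 1/8 = 3/64 = P(A=1,B=0) ✓
  P(A=1)·P(B=1) = 3/8 × 7/8 = 21/64 = P(A=1,B=1) ✓

Yes, A and B are independent: every cell factors, so I(A;B) = 0 bits.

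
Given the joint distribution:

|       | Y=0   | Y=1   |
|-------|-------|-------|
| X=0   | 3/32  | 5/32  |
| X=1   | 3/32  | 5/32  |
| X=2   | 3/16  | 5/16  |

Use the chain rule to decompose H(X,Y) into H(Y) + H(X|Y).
By the chain rule: H(X,Y) = H(Y) + H(X|Y)

Marginal P(Y) (column sums):
  P(Y=0) = 3/32 + 3/32 + 3/16 = 3/8
  P(Y=1) = 5/32 + 5/32 + 5/16 = 5/8
H(Y) = -[(3/8)·log₂(3/8) + (5/8)·log₂(5/8)]
  = 0.5306 + 0.4238
  = 0.9544 bits
H(X|Y) = -Σ P(X,Y)·log₂ P(X|Y), where P(X|Y) = P(X,Y) / P(Y)
  (X=0,Y=0): P(X|Y) = (3/32)/(3/8) = 1/4;  -(3/32)·log₂(1/4) = 0.1875
  (X=0,Y=1): P(X|Y) = (5/32)/(5/8) = 1/4;  -(5/32)·log₂(1/4) = 0.3125
  (X=1,Y=0): P(X|Y) = (3/32)/(3/8) = 1/4;  -(3/32)·log₂(1/4) = 0.1875
  (X=1,Y=1): P(X|Y) = (5/32)/(5/8) = 1/4;  -(5/32)·log₂(1/4) = 0.3125
  (X=2,Y=0): P(X|Y) = (3/16)/(3/8) = 1/2;  -(3/16)·log₂(1/2) = 0.1875
  (X=2,Y=1): P(X|Y) = (5/16)/(5/8) = 1/2;  -(5/16)·log₂(1/2) = 0.3125
H(X|Y) = 0.1875 + 0.3125 + 0.1875 + 0.3125 + 0.1875 + 0.3125
  = 1.5000 bits

H(X,Y) = H(Y) + H(X|Y) = 0.9544 + 1.5000 = 2.4544 bits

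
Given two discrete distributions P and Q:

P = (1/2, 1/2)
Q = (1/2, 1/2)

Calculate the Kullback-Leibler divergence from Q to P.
D(P||Q) = Σ P(i) log₂(P(i)/Q(i))
  i=0: (1/2) × log₂((1/2)/(1/2)) = (1/2) × log₂(1) = 0.0000
  i=1: (1/2) × log₂((1/2)/(1/2)) = (1/2) × log₂(1) = 0.0000
D(P||Q) = 0.0000 + 0.0000
  = 0.0000 bits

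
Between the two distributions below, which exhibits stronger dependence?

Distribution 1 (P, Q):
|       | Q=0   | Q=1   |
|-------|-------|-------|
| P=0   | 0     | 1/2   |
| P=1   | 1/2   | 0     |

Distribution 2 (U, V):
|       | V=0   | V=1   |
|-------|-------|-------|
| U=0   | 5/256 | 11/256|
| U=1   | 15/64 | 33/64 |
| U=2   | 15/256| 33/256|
Distribution 1 (P, Q):
Marginal P(P) (row sums):
  P(P=0) = 0 + 1/2 = 1/2
  P(P=1) = 1/2 + 0 = 1/2
Marginal P(Q) (column sums):
  P(Q=0) = 0 + 1/2 = 1/2
  P(Q=1) = 1/2 + 0 = 1/2

H(P) = -[(1/2)·log₂(1/2) + (1/2)·log₂(1/2)]
  = 0.5000 + 0.5000
  = 1.0000 bits
H(Q) = -[(1/2)·log₂(1/2) + (1/2)·log₂(1/2)]
  = 0.5000 + 0.5000
  = 1.0000 bits
H(P,Q) = -[(1/2)·log₂(1/2) + (1/2)·log₂(1/2)]
  = 0.5000 + 0.5000
  = 1.0000 bits

I(P;Q) = H(P) + H(Q) - H(P,Q)
  = 1.0000 + 1.0000 - 1.0000
  = 1.0000 bits

Distribution 2 (U, V):
Marginal P(U) (row sums):
  P(U=0) = 5/256 + 11/256 = 1/16
  P(U=1) = 15/64 + 33/64 = 3/4
  P(U=2) = 15/256 + 33/256 = 3/16
Marginal P(V) (column sums):
  P(V=0) = 5/256 + 15/64 + 15/256 = 5/16
  P(V=1) = 11/256 + 33/64 + 33/256 = 11/16

H(U) = -[(1/16)·log₂(1/16) + (3/4)·log₂(3/4) + (3/16)·log₂(3/16)]
  = 0.2500 + 0.3113 + 0.4528
  = 1.0141 bits
H(V) = -[(5/16)·log₂(5/16) + (11/16)·log₂(11/16)]
  = 0.5244 + 0.3716
  = 0.8960 bits
H(U,V) = -[(5/256)·log₂(5/256) + (11/256)·log₂(11/256) + (15/64)·log₂(15/64) + (33/64)·log₂(33/64) + (15/256)·log₂(15/256) + (33/256)·log₂(33/256)]
  = 0.1109 + 0.1951 + 0.4906 + 0.4927 + 0.2398 + 0.3810
  = 1.9101 bits

I(U;V) = H(U) + H(V) - H(U,V)
  = 1.0141 + 0.8960 - 1.9101
  = 0.0000 bits

I(P;Q) = 1.0000 bits > I(U;V) = 0.0000 bits, so (P, Q) has the higher mutual information (stronger dependence).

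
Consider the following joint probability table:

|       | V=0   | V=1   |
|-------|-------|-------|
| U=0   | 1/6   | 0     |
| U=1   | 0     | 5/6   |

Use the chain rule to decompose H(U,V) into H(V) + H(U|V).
By the chain rule: H(U,V) = H(V) + H(U|V)

Marginal P(V) (column sums):
  P(V=0) = 1/6 + 0 = 1/6
  P(V=1) = 0 + 5/6 = 5/6
H(V) = -[(1/6)·log₂(1/6) + (5/6)·log₂(5/6)]
  = 0.4308 + 0.2192
  = 0.6500 bits
H(U|V) = -Σ P(U,V)·log₂ P(U|V), where P(U|V) = P(U,V) / P(V)
  (cells with P(U,V) = 0 contribute 0)
  (U=0,V=0): P(U|V) = (1/6)/(1/6) = 1;  -(1/6)·log₂(1) = 0.0000
  (U=1,V=1): P(U|V) = (5/6)/(5/6) = 1;  -(5/6)·log₂(1) = 0.0000
H(U|V) = 0.0000 + 0.0000
  = 0.0000 bits

H(U,V) = H(V) + H(U|V) = 0.6500 + 0.0000 = 0.6500 bits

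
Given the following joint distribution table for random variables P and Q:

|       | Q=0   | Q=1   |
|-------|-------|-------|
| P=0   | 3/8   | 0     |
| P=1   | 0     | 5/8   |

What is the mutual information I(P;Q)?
Marginal P(P) (row sums):
  P(P=0) = 3/8 + 0 = 3/8
  P(P=1) = 0 + 5/8 = 5/8
Marginal P(Q) (column sums):
  P(Q=0) = 3/8 + 0 = 3/8
  P(Q=1) = 0 + 5/8 = 5/8

H(P) = -[(3/8)·log₂(3/8) + (5/8)·log₂(5/8)]
  = 0.5306 + 0.4238
  = 0.9544 bits
H(Q) = -[(3/8)·log₂(3/8) + (5/8)·log₂(5/8)]
  = 0.5306 + 0.4238
  = 0.9544 bits
H(P,Q) = -[(3/8)·log₂(3/8) + (5/8)·log₂(5/8)]
  = 0.5306 + 0.4238
  = 0.9544 bits

I(P;Q) = H(P) + H(Q) - H(P,Q)
  = 0.9544 + 0.9544 - 0.9544
  = 0.9544 bits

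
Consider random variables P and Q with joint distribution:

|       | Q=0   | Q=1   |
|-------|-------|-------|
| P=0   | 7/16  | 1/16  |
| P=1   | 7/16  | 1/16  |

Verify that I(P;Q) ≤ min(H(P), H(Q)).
Marginal P(P) (row sums):
  P(P=0) = 7/16 + 1/16 = 1/2
  P(P=1) = 7/16 + 1/16 = 1/2
Marginal P(Q) (column sums):
  P(Q=0) = 7/16 + 7/16 = 7/8
  P(Q=1) = 1/16 + 1/16 = 1/8

H(P) = -[(1/2)·log₂(1/2) + (1/2)·log₂(1/2)]
  = 0.5000 + 0.5000
  = 1.0000 bits
H(Q) = -[(7/8)·log₂(7/8) + (1/8)·log₂(1/8)]
  = 0.1686 + 0.3750
  = 0.5436 bits
H(P,Q) = -[(7/16)·log₂(7/16) + (1/16)·log₂(1/16) + (7/16)·log₂(7/16) + (1/16)·log₂(1/16)]
  = 0.5218 + 0.2500 + 0.5218 + 0.2500
  = 1.5436 bits

I(P;Q) = H(P) + H(Q) - H(P,Q)
  = 1.0000 + 0.5436 - 1.5436
  = 0.0000 bits

min(H(P), H(Q)) = min(1.0000, 0.5436) = 0.5436 bits
Since 0.0000 ≤ 0.5436, the bound is satisfied ✓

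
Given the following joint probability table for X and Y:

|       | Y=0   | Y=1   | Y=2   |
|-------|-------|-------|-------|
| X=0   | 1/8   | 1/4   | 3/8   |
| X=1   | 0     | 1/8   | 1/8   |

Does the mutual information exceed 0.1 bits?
Marginal P(X) (row sums):
  P(X=0) = 1/8 + 1/4 + 3/8 = 3/4
  P(X=1) = 0 + 1/8 + 1/8 = 1/4
Marginal P(Y) (column sums):
  P(Y=0) = 1/8 + 0 = 1/8
  P(Y=1) = 1/4 + 1/8 = 3/8
  P(Y=2) = 3/8 + 1/8 = 1/2

H(X) = -[(3/4)·log₂(3/4) + (1/4)·log₂(1/4)]
  = 0.3113 + 0.5000
  = 0.8113 bits
H(Y) = -[(1/8)·log₂(1/8) + (3/8)·log₂(3/8) + (1/2)·log₂(1/2)]
  = 0.3750 + 0.5306 + 0.5000
  = 1.4056 bits
H(X,Y) = -[(1/8)·log₂(1/8) + (1/4)·log₂(1/4) + (3/8)·log₂(3/8) + (1/8)·log₂(1/8) + (1/8)·log₂(1/8)]
  = 0.3750 + 0.5000 + 0.5306 + 0.3750 + 0.3750
  = 2.1556 bits

I(X;Y) = H(X) + H(Y) - H(X,Y)
  = 0.8113 + 1.4056 - 2.1556
  = 0.0613 bits

No. I(X;Y) = 0.0613 bits, which is ≤ 0.1 bits.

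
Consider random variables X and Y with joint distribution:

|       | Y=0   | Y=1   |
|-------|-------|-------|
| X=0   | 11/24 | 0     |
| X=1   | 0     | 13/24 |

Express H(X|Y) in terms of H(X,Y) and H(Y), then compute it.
H(X|Y) = H(X,Y) - H(Y)

Marginal P(Y) (column sums):
  P(Y=0) = 11/24 + 0 = 11/24
  P(Y=1) = 0 + 13/24 = 13/24

H(X,Y) = -[(11/24)·log₂(11/24) + (13/24)·log₂(13/24)]
  = 0.5159 + 0.4791
  = 0.9950 bits
H(Y) = -[(11/24)·log₂(11/24) + (13/24)·log₂(13/24)]
  = 0.5159 + 0.4791
  = 0.9950 bits

H(X|Y) = 0.9950 - 0.9950 = 0.0000 bits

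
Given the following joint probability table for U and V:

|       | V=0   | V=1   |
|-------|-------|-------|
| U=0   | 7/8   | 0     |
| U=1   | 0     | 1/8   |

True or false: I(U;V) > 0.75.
Marginal P(U) (row sums):
  P(U=0) = 7/8 + 0 = 7/8
  P(U=1) = 0 + 1/8 = 1/8
Marginal P(V) (column sums):
  P(V=0) = 7/8 + 0 = 7/8
  P(V=1) = 0 + 1/8 = 1/8

H(U) = -[(7/8)·log₂(7/8) + (1/8)·log₂(1/8)]
  = 0.1686 + 0.3750
  = 0.5436 bits
H(V) = -[(7/8)·log₂(7/8) + (1/8)·log₂(1/8)]
  = 0.1686 + 0.3750
  = 0.5436 bits
H(U,V) = -[(7/8)·log₂(7/8) + (1/8)·log₂(1/8)]
  = 0.1686 + 0.3750
  = 0.5436 bits

I(U;V) = H(U) + H(V) - H(U,V)
  = 0.5436 + 0.5436 - 0.5436
  = 0.5436 bits

False. I(U;V) = 0.5436 bits, which is ≤ 0.75 bits.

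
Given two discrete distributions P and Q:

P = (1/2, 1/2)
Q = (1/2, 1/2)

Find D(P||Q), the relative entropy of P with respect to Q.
D(P||Q) = Σ P(i) log₂(P(i)/Q(i))
  i=0: (1/2) × log₂((1/2)/(1/2)) = (1/2) × log₂(1) = 0.0000
  i=1: (1/2) × log₂((1/2)/(1/2)) = (1/2) × log₂(1) = 0.0000
D(P||Q) = 0.0000 + 0.0000
  = 0.0000 bits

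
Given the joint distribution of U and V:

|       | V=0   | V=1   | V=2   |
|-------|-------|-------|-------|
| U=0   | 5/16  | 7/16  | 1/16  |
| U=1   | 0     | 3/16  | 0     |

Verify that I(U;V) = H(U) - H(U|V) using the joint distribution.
Left side, from I(U;V) = H(U) + H(V) - H(U,V):
Marginal P(U) (row sums):
  P(U=0) = 5/16 + 7/16 + 1/16 = 13/16
  P(U=1) = 0 + 3/16 + 0 = 3/16
Marginal P(V) (column sums):
  P(V=0) = 5/16 + 0 = 5/16
  P(V=1) = 7/16 + 3/16 = 5/8
  P(V=2) = 1/16 + 0 = 1/16

H(U) = -[(13/16)·log₂(13/16) + (3/16)·log₂(3/16)]
  = 0.2434 + 0.4528
  = 0.6962 bits
H(V) = -[(5/16)·log₂(5/16) + (5/8)·log₂(5/8) + (1/16)·log₂(1/16)]
  = 0.5244 + 0.4238 + 0.2500
  = 1.1982 bits
H(U,V) = -[(5/16)·log₂(5/16) + (7/16)·log₂(7/16) + (1/16)·log₂(1/16) + (3/16)·log₂(3/16)]
  = 0.5244 + 0.5218 + 0.2500 + 0.4528
  = 1.7490 bits

I(U;V) = H(U) + H(V) - H(U,V)
  = 0.6962 + 1.1982 - 1.7490
  = 0.1454 bits

Right side, with H(U|V) computed directly from the conditional probabilities:
H(U|V) = -Σ P(U,V)·log₂ P(U|V), where P(U|V) = P(U,V) / P(V)
  (cells with P(U,V) = 0 contribute 0)
  (U=0,V=0): P(U|V) = (5/16)/(5/16) = 1;  -(5/16)·log₂(1) = 0.0000
  (U=0,V=1): P(U|V) = (7/16)/(5/8) = 7/10;  -(7/16)·log₂(7/10) = 0.2251
  (U=0,V=2): P(U|V) = (1/16)/(1/16) = 1;  -(1/16)·log₂(1) = 0.0000
  (U=1,V=1): P(U|V) = (3/16)/(5/8) = 3/10;  -(3/16)·log₂(3/10) = 0.3257
H(U|V) = 0.0000 + 0.2251 + 0.0000 + 0.3257
  = 0.5508 bits
H(U) - H(U|V) = 0.6962 - 0.5508 = 0.1454 bits

Both sides equal 0.1454 bits, so I(U;V) = H(U) - H(U|V) ✓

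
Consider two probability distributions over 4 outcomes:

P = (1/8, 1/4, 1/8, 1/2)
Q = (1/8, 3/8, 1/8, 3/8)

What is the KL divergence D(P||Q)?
D(P||Q) = Σ P(i) log₂(P(i)/Q(i))
  i=0: (1/8) × log₂((1/8)/(1/8)) = (1/8) × log₂(1) = 0.0000
  i=1: (1/4) × log₂((1/4)/(3/8)) = (1/4) × log₂(2/3) = -0.1462
  i=2: (1/8) × log₂((1/8)/(1/8)) = (1/8) × log₂(1) = 0.0000
  i=3: (1/2) × log₂((1/2)/(3/8)) = (1/2) × log₂(4/3) = 0.2075
D(P||Q) = 0.0000 - 0.1462 + 0.0000 + 0.2075
  = 0.0613 bits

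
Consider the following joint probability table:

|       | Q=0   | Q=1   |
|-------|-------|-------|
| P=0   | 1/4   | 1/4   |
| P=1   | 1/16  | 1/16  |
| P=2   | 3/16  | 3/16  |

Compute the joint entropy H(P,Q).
H(P,Q) = -Σ P(P,Q) log₂ P(P,Q), summed over the non-zero cells:
H(P,Q) = -[(1/4)·log₂(1/4) + (1/4)·log₂(1/4) + (1/16)·log₂(1/16) + (1/16)·log₂(1/16) + (3/16)·log₂(3/16) + (3/16)·log₂(3/16)]
  = 0.5000 + 0.5000 + 0.2500 + 0.2500 + 0.4528 + 0.4528
  = 2.4056 bits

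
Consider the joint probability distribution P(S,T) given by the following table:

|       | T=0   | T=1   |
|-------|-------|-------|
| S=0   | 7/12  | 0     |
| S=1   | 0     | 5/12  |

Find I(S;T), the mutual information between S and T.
Marginal P(S) (row sums):
  P(S=0) = 7/12 + 0 = 7/12
  P(S=1) = 0 + 5/12 = 5/12
Marginal P(T) (column sums):
  P(T=0) = 7/12 + 0 = 7/12
  P(T=1) = 0 + 5/12 = 5/12

H(S) = -[(7/12)·log₂(7/12) + (5/12)·log₂(5/12)]
  = 0.4536 + 0.5263
  = 0.9799 bits
H(T) = -[(7/12)·log₂(7/12) + (5/12)·log₂(5/12)]
  = 0.4536 + 0.5263
  = 0.9799 bits
H(S,T) = -[(7/12)·log₂(7/12) + (5/12)·log₂(5/12)]
  = 0.4536 + 0.5263
  = 0.9799 bits

I(S;T) = H(S) + H(T) - H(S,T)
  = 0.9799 + 0.9799 - 0.9799
  = 0.9799 bits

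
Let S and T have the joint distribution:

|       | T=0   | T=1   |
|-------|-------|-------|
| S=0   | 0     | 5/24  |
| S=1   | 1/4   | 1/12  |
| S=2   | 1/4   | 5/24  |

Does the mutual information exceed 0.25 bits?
Marginal P(S) (row sums):
  P(S=0) = 0 + 5/24 = 5/24
  P(S=1) = 1/4 + 1/12 = 1/3
  P(S=2) = 1/4 + 5/24 = 11/24
Marginal P(T) (column sums):
  P(T=0) = 0 + 1/4 + 1/4 = 1/2
  P(T=1) = 5/24 + 1/12 + 5/24 = 1/2

H(S) = -[(5/24)·log₂(5/24) + (1/3)·log₂(1/3) + (11/24)·log₂(11/24)]
  = 0.4715 + 0.5283 + 0.5159
  = 1.5157 bits
H(T) = -[(1/2)·log₂(1/2) + (1/2)·log₂(1/2)]
  = 0.5000 + 0.5000
  = 1.0000 bits
H(S,T) = -[(5/24)·log₂(5/24) + (1/4)·log₂(1/4) + (1/12)·log₂(1/12) + (1/4)·log₂(1/4) + (5/24)·log₂(5/24)]
  = 0.4715 + 0.5000 + 0.2987 + 0.5000 + 0.4715
  = 2.2417 bits

I(S;T) = H(S) + H(T) - H(S,T)
  = 1.5157 + 1.0000 - 2.2417
  = 0.2740 bits

Yes. I(S;T) = 0.2740 bits, which is > 0.25 bits.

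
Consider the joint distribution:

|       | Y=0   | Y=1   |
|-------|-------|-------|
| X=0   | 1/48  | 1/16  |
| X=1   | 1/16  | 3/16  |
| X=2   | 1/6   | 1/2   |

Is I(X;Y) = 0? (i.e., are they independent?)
Marginal P(X) (row sums):
  P(X=0) = 1/48 + 1/16 = 1/12
  P(X=1) = 1/16 + 3/16 = 1/4
  P(X=2) = 1/6 + 1/2 = 2/3
Marginal P(Y) (column sums):
  P(Y=0) = 1/48 + 1/16 + 1/6 = 1/4
  P(Y=1) = 1/16 + 3/16 + 1/2 = 3/4

X and Y are independent iff P(X=i,Y=j) = P(X=i)·P(Y=j) for every cell.
  P(X=0)·P(Y=0) = 1/12 × 1/4 = 1/48 = P(X=0,Y=0) ✓
  P(X=0)·P(Y=1) = 1/12 × 3/4 = 1/16 = P(X=0,Y=1) ✓
  P(X=1)·P(Y=0) = 1/4 × 1/4 = 1/16 = P(X=1,Y=0) ✓
  P(X=1)·P(Y=1) = 1/4 × 3/4 = 3/16 = P(X=1,Y=1) ✓
  P(X=2)·P(Y=0) = 2/3 × 1/4 = 1/6 = P(X=2,Y=0) ✓
  P(X=2)·P(Y=1) = 2/3 × 3/4 = 1/2 = P(X=2,Y=1) ✓

Yes, X and Y are independent: every cell factors, so I(X;Y) = 0 bits.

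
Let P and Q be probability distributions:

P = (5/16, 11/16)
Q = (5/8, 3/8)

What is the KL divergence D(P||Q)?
D(P||Q) = Σ P(i) log₂(P(i)/Q(i))
  i=0: (5/16) × log₂((5/16)/(5/8)) = (5/16) × log₂(1/2) = -0.3125
  i=1: (11/16) × log₂((11/16)/(3/8)) = (11/16) × log₂(11/6) = 0.6012
D(P||Q) = -0.3125 + 0.6012
  = 0.2887 bits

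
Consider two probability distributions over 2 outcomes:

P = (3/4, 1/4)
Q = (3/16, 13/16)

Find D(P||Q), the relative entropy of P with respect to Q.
D(P||Q) = Σ P(i) log₂(P(i)/Q(i))
  i=0: (3/4) × log₂((3/4)/(3/16)) = (3/4) × log₂(4) = 1.5000
  i=1: (1/4) × log₂((1/4)/(13/16)) = (1/4) × log₂(4/13) = -0.4251
D(P||Q) = 1.5000 - 0.4251
  = 1.0749 bits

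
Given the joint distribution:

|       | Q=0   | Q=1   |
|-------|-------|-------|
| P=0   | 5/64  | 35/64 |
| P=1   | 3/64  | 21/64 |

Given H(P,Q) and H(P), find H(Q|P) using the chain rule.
From the chain rule: H(P,Q) = H(P) + H(Q|P)
Therefore: H(Q|P) = H(P,Q) - H(P)

H(P,Q) = -[(5/64)·log₂(5/64) + (35/64)·log₂(35/64) + (3/64)·log₂(3/64) + (21/64)·log₂(21/64)]
  = 0.2873 + 0.4762 + 0.2070 + 0.5275
  = 1.4980 bits
Marginal P(P) (row sums):
  P(P=0) = 5/64 + 35/64 = 5/8
  P(P=1) = 3/64 + 21/64 = 3/8
H(P) = -[(5/8)·log₂(5/8) + (3/8)·log₂(3/8)]
  = 0.4238 + 0.5306
  = 0.9544 bits

H(Q|P) = 1.4980 - 0.9544 = 0.5436 bits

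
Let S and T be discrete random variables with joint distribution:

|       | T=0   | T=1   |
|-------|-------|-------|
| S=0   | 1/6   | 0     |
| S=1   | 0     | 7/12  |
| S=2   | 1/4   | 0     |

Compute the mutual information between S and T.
Marginal P(S) (row sums):
  P(S=0) = 1/6 + 0 = 1/6
  P(S=1) = 0 + 7/12 = 7/12
  P(S=2) = 1/4 + 0 = 1/4
Marginal P(T) (column sums):
  P(T=0) = 1/6 + 0 + 1/4 = 5/12
  P(T=1) = 0 + 7/12 + 0 = 7/12

H(S) = -[(1/6)·log₂(1/6) + (7/12)·log₂(7/12) + (1/4)·log₂(1/4)]
  = 0.4308 + 0.4536 + 0.5000
  = 1.3844 bits
H(T) = -[(5/12)·log₂(5/12) + (7/12)·log₂(7/12)]
  = 0.5263 + 0.4536
  = 0.9799 bits
H(S,T) = -[(1/6)·log₂(1/6) + (7/12)·log₂(7/12) + (1/4)·log₂(1/4)]
  = 0.4308 + 0.4536 + 0.5000
  = 1.3844 bits

I(S;T) = H(S) + H(T) - H(S,T)
  = 1.3844 + 0.9799 - 1.3844
  = 0.9799 bits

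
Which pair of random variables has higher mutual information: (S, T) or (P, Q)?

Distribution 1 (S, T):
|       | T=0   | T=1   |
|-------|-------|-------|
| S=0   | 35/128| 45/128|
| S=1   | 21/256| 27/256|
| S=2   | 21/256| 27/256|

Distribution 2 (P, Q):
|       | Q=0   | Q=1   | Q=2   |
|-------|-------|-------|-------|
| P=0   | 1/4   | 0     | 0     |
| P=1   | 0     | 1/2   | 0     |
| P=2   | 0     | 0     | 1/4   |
Distribution 1 (S, T):
Marginal P(S) (row sums):
  P(S=0) = 35/128 + 45/128 = 5/8
  P(S=1) = 21/256 + 27/256 = 3/16
  P(S=2) = 21/256 + 27/256 = 3/16
Marginal P(T) (column sums):
  P(T=0) = 35/128 + 21/256 + 21/256 = 7/16
  P(T=1) = 45/128 + 27/256 + 27/256 = 9/16

H(S) = -[(5/8)·log₂(5/8) + (3/16)·log₂(3/16) + (3/16)·log₂(3/16)]
  = 0.4238 + 0.4528 + 0.4528
  = 1.3294 bits
H(T) = -[(7/16)·log₂(7/16) + (9/16)·log₂(9/16)]
  = 0.5218 + 0.4669
  = 0.9887 bits
H(S,T) = -[(35/128)·log₂(35/128) + (45/128)·log₂(45/128) + (21/256)·log₂(21/256) + (27/256)·log₂(27/256) + (21/256)·log₂(21/256) + (27/256)·log₂(27/256)]
  = 0.5115 + 0.5302 + 0.2959 + 0.3423 + 0.2959 + 0.3423
  = 2.3181 bits

I(S;T) = H(S) + H(T) - H(S,T)
  = 1.3294 + 0.9887 - 2.3181
  = 0.0000 bits

Distribution 2 (P, Q):
Marginal P(P) (row sums):
  P(P=0) = 1/4 + 0 + 0 = 1/4
  P(P=1) = 0 + 1/2 + 0 = 1/2
  P(P=2) = 0 + 0 + 1/4 = 1/4
Marginal P(Q) (column sums):
  P(Q=0) = 1/4 + 0 + 0 = 1/4
  P(Q=1) = 0 + 1/2 + 0 = 1/2
  P(Q=2) = 0 + 0 + 1/4 = 1/4

H(P) = -[(1/4)·log₂(1/4) + (1/2)·log₂(1/2) + (1/4)·log₂(1/4)]
  = 0.5000 + 0.5000 + 0.5000
  = 1.5000 bits
H(Q) = -[(1/4)·log₂(1/4) + (1/2)·log₂(1/2) + (1/4)·log₂(1/4)]
  = 0.5000 + 0.5000 + 0.5000
  = 1.5000 bits
H(P,Q) = -[(1/4)·log₂(1/4) + (1/2)·log₂(1/2) + (1/4)·log₂(1/4)]
  = 0.5000 + 0.5000 + 0.5000
  = 1.5000 bits

I(P;Q) = H(P) + H(Q) - H(P,Q)
  = 1.5000 + 1.5000 - 1.5000
  = 1.5000 bits

I(P;Q) = 1.5000 bits > I(S;T) = 0.0000 bits, so (P, Q) has the higher mutual information (stronger dependence).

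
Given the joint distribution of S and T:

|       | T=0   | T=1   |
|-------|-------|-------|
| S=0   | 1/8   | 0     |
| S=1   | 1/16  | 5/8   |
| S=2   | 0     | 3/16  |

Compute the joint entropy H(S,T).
H(S,T) = -Σ P(S,T) log₂ P(S,T), summed over the non-zero cells:
H(S,T) = -[(1/8)·log₂(1/8) + (1/16)·log₂(1/16) + (5/8)·log₂(5/8) + (3/16)·log₂(3/16)]
  = 0.3750 + 0.2500 + 0.4238 + 0.4528
  = 1.5016 bits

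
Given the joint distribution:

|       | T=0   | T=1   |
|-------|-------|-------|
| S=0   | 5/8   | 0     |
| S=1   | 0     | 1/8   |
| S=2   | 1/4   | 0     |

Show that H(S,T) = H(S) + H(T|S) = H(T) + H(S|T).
Marginal P(S) (row sums):
  P(S=0) = 5/8 + 0 = 5/8
  P(S=1) = 0 + 1/8 = 1/8
  P(S=2) = 1/4 + 0 = 1/4
Marginal P(T) (column sums):
  P(T=0) = 5/8 + 0 + 1/4 = 7/8
  P(T=1) = 0 + 1/8 + 0 = 1/8

Decomposition 1: H(S) + H(T|S)
H(S) = -[(5/8)·log₂(5/8) + (1/8)·log₂(1/8) + (1/4)·log₂(1/4)]
  = 0.4238 + 0.3750 + 0.5000
  = 1.2988 bits
H(T|S) = -Σ P(S,T)·log₂ P(T|S), where P(T|S) = P(S,T) / P(S)
  (cells with P(S,T) = 0 contribute 0)
  (S=0,T=0): P(T|S) = (5/8)/(5/8) = 1;  -(5/8)·log₂(1) = 0.0000
  (S=1,T=1): P(T|S) = (1/8)/(1/8) = 1;  -(1/8)·log₂(1) = 0.0000
  (S=2,T=0): P(T|S) = (1/4)/(1/4) = 1;  -(1/4)·log₂(1) = 0.0000
H(T|S) = 0.0000 + 0.0000 + 0.0000
  = 0.0000 bits
H(S) + H(T|S) = 1.2988 + 0.0000 = 1.2988 bits

Decomposition 2: H(T) + H(S|T)
H(T) = -[(7/8)·log₂(7/8) + (1/8)·log₂(1/8)]
  = 0.1686 + 0.3750
  = 0.5436 bits
H(S|T) = -Σ P(S,T)·log₂ P(S|T), where P(S|T) = P(S,T) / P(T)
  (cells with P(S,T) = 0 contribute 0)
  (S=0,T=0): P(S|T) = (5/8)/(7/8) = 5/7;  -(5/8)·log₂(5/7) = 0.3034
  (S=1,T=1): P(S|T) = (1/8)/(1/8) = 1;  -(1/8)·log₂(1) = 0.0000
  (S=2,T=0): P(S|T) = (1/4)/(7/8) = 2/7;  -(1/4)·log₂(2/7) = 0.4518
H(S|T) = 0.3034 + 0.0000 + 0.4518
  = 0.7552 bits
H(T) + H(S|T) = 0.5436 + 0.7552 = 1.2988 bits

Direct computation of the joint entropy:
H(S,T) = -[(5/8)·log₂(5/8) + (1/8)·log₂(1/8) + (1/4)·log₂(1/4)]
  = 0.4238 + 0.3750 + 0.5000
  = 1.2988 bits

All three agree: H(S,T) = 1.2988 bits ✓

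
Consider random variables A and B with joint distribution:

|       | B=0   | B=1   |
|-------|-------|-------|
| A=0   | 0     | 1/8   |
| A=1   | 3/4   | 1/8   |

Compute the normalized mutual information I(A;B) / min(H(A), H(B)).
Marginal P(A) (row sums):
  P(A=0) = 0 + 1/8 = 1/8
  P(A=1) = 3/4 + 1/8 = 7/8
Marginal P(B) (column sums):
  P(B=0) = 0 + 3/4 = 3/4
  P(B=1) = 1/8 + 1/8 = 1/4

H(A) = -[(1/8)·log₂(1/8) + (7/8)·log₂(7/8)]
  = 0.3750 + 0.1686
  = 0.5436 bits
H(B) = -[(3/4)·log₂(3/4) + (1/4)·log₂(1/4)]
  = 0.3113 + 0.5000
  = 0.8113 bits
H(A,B) = -[(1/8)·log₂(1/8) + (3/4)·log₂(3/4) + (1/8)·log₂(1/8)]
  = 0.3750 + 0.3113 + 0.3750
  = 1.0613 bits

I(A;B) = H(A) + H(B) - H(A,B)
  = 0.5436 + 0.8113 - 1.0613
  = 0.2936 bits

min(H(A), H(B)) = min(0.5436, 0.8113) = 0.5436 bits
Normalized MI = 0.2936 / 0.5436 = 0.5401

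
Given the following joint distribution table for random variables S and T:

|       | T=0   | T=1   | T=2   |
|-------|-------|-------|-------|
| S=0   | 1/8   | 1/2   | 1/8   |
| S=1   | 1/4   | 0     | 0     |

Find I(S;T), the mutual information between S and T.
Marginal P(S) (row sums):
  P(S=0) = 1/8 + 1/2 + 1/8 = 3/4
  P(S=1) = 1/4 + 0 + 0 = 1/4
Marginal P(T) (column sums):
  P(T=0) = 1/8 + 1/4 = 3/8
  P(T=1) = 1/2 + 0 = 1/2
  P(T=2) = 1/8 + 0 = 1/8

H(S) = -[(3/4)·log₂(3/4) + (1/4)·log₂(1/4)]
  = 0.3113 + 0.5000
  = 0.8113 bits
H(T) = -[(3/8)·log₂(3/8) + (1/2)·log₂(1/2) + (1/8)·log₂(1/8)]
  = 0.5306 + 0.5000 + 0.3750
  = 1.4056 bits
H(S,T) = -[(1/8)·log₂(1/8) + (1/2)·log₂(1/2) + (1/8)·log₂(1/8) + (1/4)·log₂(1/4)]
  = 0.3750 + 0.5000 + 0.3750 + 0.5000
  = 1.7500 bits

I(S;T) = H(S) + H(T) - H(S,T)
  = 0.8113 + 1.4056 - 1.7500
  = 0.4669 bits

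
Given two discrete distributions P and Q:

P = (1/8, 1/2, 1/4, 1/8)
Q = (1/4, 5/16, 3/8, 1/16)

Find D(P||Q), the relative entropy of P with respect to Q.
D(P||Q) = Σ P(i) log₂(P(i)/Q(i))
  i=0: (1/8) × log₂((1/8)/(1/4)) = (1/8) × log₂(1/2) = -0.1250
  i=1: (1/2) × log₂((1/2)/(5/16)) = (1/2) × log₂(8/5) = 0.3390
  i=2: (1/4) × log₂((1/4)/(3/8)) = (1/4) × log₂(2/3) = -0.1462
  i=3: (1/8) × log₂((1/8)/(1/16)) = (1/8) × log₂(2) = 0.1250
D(P||Q) = -0.1250 + 0.3390 - 0.1462 + 0.1250
  = 0.1928 bits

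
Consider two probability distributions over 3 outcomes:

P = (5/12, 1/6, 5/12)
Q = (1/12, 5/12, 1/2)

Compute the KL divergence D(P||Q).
D(P||Q) = Σ P(i) log₂(P(i)/Q(i))
  i=0: (5/12) × log₂((5/12)/(1/12)) = (5/12) × log₂(5) = 0.9675
  i=1: (1/6) × log₂((1/6)/(5/12)) = (1/6) × log₂(2/5) = -0.2203
  i=2: (5/12) × log₂((5/12)/(1/2)) = (5/12) × log₂(5/6) = -0.1096
D(P||Q) = 0.9675 - 0.2203 - 0.1096
  = 0.6376 bits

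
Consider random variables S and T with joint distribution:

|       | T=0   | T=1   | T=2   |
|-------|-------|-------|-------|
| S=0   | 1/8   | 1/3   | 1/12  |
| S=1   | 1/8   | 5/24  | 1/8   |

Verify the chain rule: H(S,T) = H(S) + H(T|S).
Left side:
H(S,T) = -[(1/8)·log₂(1/8) + (1/3)·log₂(1/3) + (1/12)·log₂(1/12) + (1/8)·log₂(1/8) + (5/24)·log₂(5/24) + (1/8)·log₂(1/8)]
  = 0.3750 + 0.5283 + 0.2987 + 0.3750 + 0.4715 + 0.3750
  = 2.4235 bits

Right side:
Marginal P(S) (row sums):
  P(S=0) = 1/8 + 1/3 + 1/12 = 13/24
  P(S=1) = 1/8 + 5/24 + 1/8 = 11/24
H(S) = -[(13/24)·log₂(13/24) + (11/24)·log₂(11/24)]
  = 0.4791 + 0.5159
  = 0.9950 bits
H(T|S) = -Σ P(S,T)·log₂ P(T|S), where P(T|S) = P(S,T) / P(S)
  (S=0,T=0): P(T|S) = (1/8)/(13/24) = 3/13;  -(1/8)·log₂(3/13) = 0.2644
  (S=0,T=1): P(T|S) = (1/3)/(13/24) = 8/13;  -(1/3)·log₂(8/13) = 0.2335
  (S=0,T=2): P(T|S) = (1/12)/(13/24) = 2/13;  -(1/12)·log₂(2/13) = 0.2250
  (S=1,T=0): P(T|S) = (1/8)/(11/24) = 3/11;  -(1/8)·log₂(3/11) = 0.2343
  (S=1,T=1): P(T|S) = (5/24)/(11/24) = 5/11;  -(5/24)·log₂(5/11) = 0.2370
  (S=1,T=2): P(T|S) = (1/8)/(11/24) = 3/11;  -(1/8)·log₂(3/11) = 0.2343
H(T|S) = 0.2644 + 0.2335 + 0.2250 + 0.2343 + 0.2370 + 0.2343
  = 1.4285 bits
H(S) + H(T|S) = 0.9950 + 1.4285 = 2.4235 bits

Both sides equal 2.4235 bits, so the chain rule holds ✓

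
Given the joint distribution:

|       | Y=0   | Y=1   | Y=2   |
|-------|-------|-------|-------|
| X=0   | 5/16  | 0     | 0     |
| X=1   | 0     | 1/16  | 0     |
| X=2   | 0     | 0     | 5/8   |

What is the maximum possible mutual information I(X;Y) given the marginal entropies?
The upper bound on mutual information is I(X;Y) ≤ min(H(X), H(Y)).

Marginal P(X) (row sums):
  P(X=0) = 5/16 + 0 + 0 = 5/16
  P(X=1) = 0 + 1/16 + 0 = 1/16
  P(X=2) = 0 + 0 + 5/8 = 5/8
Marginal P(Y) (column sums):
  P(Y=0) = 5/16 + 0 + 0 = 5/16
  P(Y=1) = 0 + 1/16 + 0 = 1/16
  P(Y=2) = 0 + 0 + 5/8 = 5/8

H(X) = -[(5/16)·log₂(5/16) + (1/16)·log₂(1/16) + (5/8)·log₂(5/8)]
  = 0.5244 + 0.2500 + 0.4238
  = 1.1982 bits
H(Y) = -[(5/16)·log₂(5/16) + (1/16)·log₂(1/16) + (5/8)·log₂(5/8)]
  = 0.5244 + 0.2500 + 0.4238
  = 1.1982 bits

Maximum possible I(X;Y) = min(1.1982, 1.1982) = 1.1982 bits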